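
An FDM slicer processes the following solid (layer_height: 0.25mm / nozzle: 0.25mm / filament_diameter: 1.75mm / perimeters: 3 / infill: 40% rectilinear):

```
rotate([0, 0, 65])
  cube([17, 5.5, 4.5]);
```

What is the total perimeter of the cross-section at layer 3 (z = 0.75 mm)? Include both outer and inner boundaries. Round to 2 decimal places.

At z = 0.75 mm: the cube (footprint 17×5.5) is included at this height (perimeter 45.00 mm); (rotated 65° about Z; rotation is an isometry so areas/perimeters/island counts are preserved). Overall, the cross-section is a single solid region. Total boundary length (outer) = 45.00 mm.

45.00 mm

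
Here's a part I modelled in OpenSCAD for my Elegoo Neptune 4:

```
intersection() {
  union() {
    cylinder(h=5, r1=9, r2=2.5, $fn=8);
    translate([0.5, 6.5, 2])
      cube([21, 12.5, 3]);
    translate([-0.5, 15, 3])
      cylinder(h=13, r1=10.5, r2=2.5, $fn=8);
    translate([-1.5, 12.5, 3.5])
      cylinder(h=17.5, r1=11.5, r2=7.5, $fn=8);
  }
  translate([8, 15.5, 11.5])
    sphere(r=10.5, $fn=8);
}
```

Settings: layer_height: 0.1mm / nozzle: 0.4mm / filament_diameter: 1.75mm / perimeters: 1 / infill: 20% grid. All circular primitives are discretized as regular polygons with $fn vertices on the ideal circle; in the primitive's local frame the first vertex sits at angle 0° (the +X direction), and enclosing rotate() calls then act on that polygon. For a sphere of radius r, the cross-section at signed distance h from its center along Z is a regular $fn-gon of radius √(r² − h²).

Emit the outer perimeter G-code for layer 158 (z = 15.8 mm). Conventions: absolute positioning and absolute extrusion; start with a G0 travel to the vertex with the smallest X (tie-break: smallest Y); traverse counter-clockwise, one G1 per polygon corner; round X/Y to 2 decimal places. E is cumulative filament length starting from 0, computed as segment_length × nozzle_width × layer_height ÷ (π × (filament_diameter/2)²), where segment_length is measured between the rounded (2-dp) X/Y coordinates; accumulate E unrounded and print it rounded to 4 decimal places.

G0 X-1.58 Y15.50 Z15.80
G1 X1.23 Y8.73 E0.1219
G1 X4.98 Y7.17 E0.1894
G1 X7.19 Y12.50 E0.2854
G1 X4.64 Y18.64 E0.3960
G1 X0.44 Y20.38 E0.4716
G1 X-1.58 Y15.50 E0.5594

At z = 15.8 mm: the cone is not intersected at this z (z outside [0, 5]); the cube at (0.5, 6.5) is not intersected at this z (z outside [2, 5]); the cone at (-0.5, 15): at t=0.985 of its height the radius interpolates to r₁+(r₂−r₁)t = 2.623, giving a regular 8-gon of that circumradius; the cone at (-1.5, 12.5) (r1=11.5→r2=7.5) has section circumradius 8.689 here — a regular 8-gon; Combining (union): the cone at (-0.5, 15) lies entirely inside the cone at (-1.5, 12.5), so the union is just the cone at (-1.5, 12.5) — 1 connected region; the r=10.5 sphere at (8, 15.5) slices to a regular 8-gon of circumradius 9.579 (√(r²−h²) with h=4.3 from center); After intersecting: the r=10.5 sphere at (8, 15.5) partially overlaps that combined region; clipping to the common part keeps 72.34 mm² — 1 connected region. The outline is a single polygon with 6 vertices. Extrusion per mm of travel: 0.4 × 0.1 / (π × 0.875²) = 0.016630. Accumulating E over each segment gives final E = 0.5594.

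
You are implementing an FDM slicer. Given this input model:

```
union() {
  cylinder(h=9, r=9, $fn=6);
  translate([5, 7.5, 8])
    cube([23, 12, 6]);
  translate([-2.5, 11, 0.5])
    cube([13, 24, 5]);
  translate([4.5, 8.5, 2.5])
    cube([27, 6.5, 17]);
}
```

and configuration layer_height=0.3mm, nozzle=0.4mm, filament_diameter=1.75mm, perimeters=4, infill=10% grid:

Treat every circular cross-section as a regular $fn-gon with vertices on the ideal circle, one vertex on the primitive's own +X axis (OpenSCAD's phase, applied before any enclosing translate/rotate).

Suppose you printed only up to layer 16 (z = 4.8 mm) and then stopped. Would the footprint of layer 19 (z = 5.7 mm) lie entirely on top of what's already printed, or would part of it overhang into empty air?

Compare the two slices. At z = 4.8: the r=9 cylinder gives a regular 6-gon of circumradius 9 (constant along its height) (area = (6/2)·9.000²·sin(360°/6) = 210.44 mm²); the cube at (5, 7.5) is absent (z outside [8, 14]); the cube at (-2.5, 11) is present — its section is the full 13×24 rectangle (area 312.00 mm²); the cube at (4.5, 8.5) is present — its section is the full 27×6.5 rectangle (area 175.50 mm²); Combining (union): the regions partially overlap — summed areas 697.94 mm² minus the doubly-counted overlap 24.00 mm² gives 673.94 mm² — area = 673.94 mm². At z = 5.7: the cylinder: section is a regular 6-gon, circumradius r=9 (area = (6/2)·9.000²·sin(360°/6) = 210.44 mm²); the cube at (5, 7.5) is not intersected at this z (z outside [8, 14]); the cube at (-2.5, 11) is not intersected at this z (z outside [0.5, 5.5]); the 27×6.5 cube at (4.5, 8.5) contributes its full rectangle (area 175.50 mm²); Merging all regions: the 2 present regions are separate (no shared area or edge), so areas and boundary lengths simply add and each stays a separate island — area = 385.94 mm². Checking containment: the cross-section at z = 5.7 is a subset of the cross-section at z = 4.8.

entirely on top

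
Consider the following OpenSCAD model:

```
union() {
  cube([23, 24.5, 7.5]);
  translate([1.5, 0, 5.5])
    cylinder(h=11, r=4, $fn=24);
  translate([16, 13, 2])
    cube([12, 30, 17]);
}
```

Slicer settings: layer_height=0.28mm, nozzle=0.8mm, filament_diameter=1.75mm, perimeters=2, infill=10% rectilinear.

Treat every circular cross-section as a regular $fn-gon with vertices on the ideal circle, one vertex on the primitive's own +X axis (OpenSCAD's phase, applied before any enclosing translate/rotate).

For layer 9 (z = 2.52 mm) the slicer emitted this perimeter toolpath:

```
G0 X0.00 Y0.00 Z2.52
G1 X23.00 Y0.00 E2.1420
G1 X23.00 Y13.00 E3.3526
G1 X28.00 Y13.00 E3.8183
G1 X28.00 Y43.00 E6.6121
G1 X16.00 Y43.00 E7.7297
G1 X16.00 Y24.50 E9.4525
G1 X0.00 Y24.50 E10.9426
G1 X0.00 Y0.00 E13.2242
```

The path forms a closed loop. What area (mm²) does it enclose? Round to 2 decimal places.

843.00 mm²

Apply the shoelace formula to the sequence of (X, Y) vertices; enclosed area = 843.00 mm².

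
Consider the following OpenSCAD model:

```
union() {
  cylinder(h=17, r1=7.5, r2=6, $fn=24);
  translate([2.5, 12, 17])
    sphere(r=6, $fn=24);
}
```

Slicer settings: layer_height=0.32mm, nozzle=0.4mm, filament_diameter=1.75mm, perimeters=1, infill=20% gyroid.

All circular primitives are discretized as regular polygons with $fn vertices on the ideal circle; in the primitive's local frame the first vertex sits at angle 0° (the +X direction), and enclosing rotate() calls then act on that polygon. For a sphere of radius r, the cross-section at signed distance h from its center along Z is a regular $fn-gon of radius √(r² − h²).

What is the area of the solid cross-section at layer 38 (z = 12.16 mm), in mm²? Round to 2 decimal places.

At z = 12.16 mm: the cone contributes a regular 24-gon of circumradius 6.427 (interpolated between r1=7.5 and r2=6 at t=0.715) (area = (24/2)·6.427²·sin(360°/24) = 128.29 mm²); the r=6 sphere at (2.5, 12) contributes a regular 24-gon of circumradius √(6²−4.84²) = 3.546 (area = (24/2)·3.546²·sin(360°/24) = 39.05 mm²); Taking the union: the 2 present regions are separate (no shared area or edge), so areas and boundary lengths simply add and each stays a separate island — area = 167.35 mm². Overall, the cross-section has 2 separate islands. Net area = 167.35 mm².

167.35 mm²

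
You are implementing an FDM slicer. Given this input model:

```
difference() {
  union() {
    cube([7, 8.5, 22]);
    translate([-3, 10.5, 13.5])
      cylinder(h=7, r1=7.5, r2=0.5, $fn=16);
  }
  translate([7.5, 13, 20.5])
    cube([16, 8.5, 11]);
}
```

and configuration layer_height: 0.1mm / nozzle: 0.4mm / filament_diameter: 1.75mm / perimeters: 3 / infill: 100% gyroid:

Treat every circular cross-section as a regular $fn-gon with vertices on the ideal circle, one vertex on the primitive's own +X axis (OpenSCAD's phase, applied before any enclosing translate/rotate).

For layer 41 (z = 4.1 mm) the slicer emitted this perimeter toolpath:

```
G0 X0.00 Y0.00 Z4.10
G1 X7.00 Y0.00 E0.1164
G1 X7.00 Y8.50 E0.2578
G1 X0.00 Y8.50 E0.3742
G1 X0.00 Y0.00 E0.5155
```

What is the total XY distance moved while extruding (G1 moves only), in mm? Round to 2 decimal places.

Sum the Euclidean lengths of each G1 segment: total = 31.00 mm.

31.00 mm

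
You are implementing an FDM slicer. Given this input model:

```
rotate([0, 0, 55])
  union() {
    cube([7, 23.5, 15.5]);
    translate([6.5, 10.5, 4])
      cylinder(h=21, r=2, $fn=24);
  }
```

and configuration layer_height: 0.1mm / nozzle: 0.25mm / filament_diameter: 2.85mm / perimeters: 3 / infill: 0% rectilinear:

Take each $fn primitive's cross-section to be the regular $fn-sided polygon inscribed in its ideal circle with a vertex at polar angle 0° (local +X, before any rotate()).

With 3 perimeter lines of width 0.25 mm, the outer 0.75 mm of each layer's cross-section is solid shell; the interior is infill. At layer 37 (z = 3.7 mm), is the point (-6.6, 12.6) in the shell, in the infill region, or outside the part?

At z = 3.7 mm: the cube (footprint 7×23.5) is included at this height; the cylinder at (6.5, 10.5) does not reach this height (z outside [4, 25]); Combining (union): only the 7×23.5 cube is present, so the union is just that shape — 1 connected region; (whole slice rotated 55° about Z — lengths, areas and connectivity unchanged). Overall, the cross-section is a single solid region. Undo the 55° rotation: the query point maps to (6.536, 12.633) in the un-rotated model frame. The nearest boundary edge runs (7.00, 0.00)→(7.00, 23.50); distance from the point to it = 0.46 mm. The point is inside the cross-section, 0.46 mm from the nearest boundary — within the 0.75 mm shell band (3 × 0.25).

shell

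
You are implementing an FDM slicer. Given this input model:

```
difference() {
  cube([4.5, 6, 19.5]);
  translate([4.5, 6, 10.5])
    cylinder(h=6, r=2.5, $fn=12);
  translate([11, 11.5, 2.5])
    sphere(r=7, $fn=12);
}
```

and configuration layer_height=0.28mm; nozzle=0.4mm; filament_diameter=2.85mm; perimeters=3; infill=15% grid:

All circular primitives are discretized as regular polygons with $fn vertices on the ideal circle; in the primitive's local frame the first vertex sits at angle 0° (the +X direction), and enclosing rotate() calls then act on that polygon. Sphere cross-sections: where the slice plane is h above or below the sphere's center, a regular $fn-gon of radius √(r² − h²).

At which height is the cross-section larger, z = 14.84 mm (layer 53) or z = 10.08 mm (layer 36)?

Layer 53 (z = 14.84): the 4.5×6 cube contributes its full rectangle (area 27.00 mm²); the r=2.5 cylinder at (4.5, 6) contributes a regular 12-gon of circumradius 2.5 (area = (12/2)·2.500²·sin(360°/12) = 18.75 mm²); the sphere at (11, 11.5) does not reach this height (|z−center|=12.340 > r=7); Taking the first minus the rest: starting from the 4.5×6 cube (27.00 mm²), the r=2.5 cylinder at (4.5, 6) partially overlaps it — only the 4.69 mm² overlap (of its 18.75 mm²) is removed, clipping the outline — area = 22.31 mm². So its area = 22.31 mm². Layer 36 (z = 10.08): the 4.5×6 cube contributes its full rectangle (area 27.00 mm²); the cylinder at (4.5, 6) is absent (z outside [10.5, 16.5]); the sphere at (11, 11.5) is not intersected at this z (|z−center|=7.580 > r=7); Subtracting the remaining from the first: none of the subtracted shapes is present at this height, so the 4.5×6 cube is unchanged — area = 27.00 mm². So its area = 27.00 mm². Layer 36 is larger (27.00 vs 22.31 mm²).

layer 36 (z = 10.08 mm)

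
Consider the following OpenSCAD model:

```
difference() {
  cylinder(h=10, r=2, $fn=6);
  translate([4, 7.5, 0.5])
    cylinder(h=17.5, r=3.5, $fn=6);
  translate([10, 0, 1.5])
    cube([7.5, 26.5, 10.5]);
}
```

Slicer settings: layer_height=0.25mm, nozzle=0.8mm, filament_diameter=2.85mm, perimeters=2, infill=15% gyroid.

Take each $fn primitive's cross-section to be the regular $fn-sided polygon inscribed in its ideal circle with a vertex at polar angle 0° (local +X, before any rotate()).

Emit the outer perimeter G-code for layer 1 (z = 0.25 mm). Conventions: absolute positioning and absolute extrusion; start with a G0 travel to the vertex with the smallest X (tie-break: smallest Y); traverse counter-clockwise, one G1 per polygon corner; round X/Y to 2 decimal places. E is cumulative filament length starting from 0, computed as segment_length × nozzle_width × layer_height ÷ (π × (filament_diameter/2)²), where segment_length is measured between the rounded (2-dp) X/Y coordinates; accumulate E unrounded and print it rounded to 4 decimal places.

At z = 0.25 mm: the r=2 cylinder gives a regular 6-gon of circumradius 2 (constant along its height); the cylinder at (4, 7.5) is absent (z outside [0.5, 18]); the cube at (10, 0) is not intersected at this z (z outside [1.5, 12]); Taking the first minus the rest: none of the subtracted shapes is present at this height, so the r=2 cylinder is unchanged — 1 connected region. The outline is a single polygon with 6 vertices. Extrusion per mm of travel: 0.8 × 0.25 / (π × 1.425²) = 0.031351. Accumulating E over each segment gives final E = 0.3760.

G0 X-2.00 Y0.00 Z0.25
G1 X-1.00 Y-1.73 E0.0626
G1 X1.00 Y-1.73 E0.1253
G1 X2.00 Y0.00 E0.1880
G1 X1.00 Y1.73 E0.2506
G1 X-1.00 Y1.73 E0.3133
G1 X-2.00 Y0.00 E0.3760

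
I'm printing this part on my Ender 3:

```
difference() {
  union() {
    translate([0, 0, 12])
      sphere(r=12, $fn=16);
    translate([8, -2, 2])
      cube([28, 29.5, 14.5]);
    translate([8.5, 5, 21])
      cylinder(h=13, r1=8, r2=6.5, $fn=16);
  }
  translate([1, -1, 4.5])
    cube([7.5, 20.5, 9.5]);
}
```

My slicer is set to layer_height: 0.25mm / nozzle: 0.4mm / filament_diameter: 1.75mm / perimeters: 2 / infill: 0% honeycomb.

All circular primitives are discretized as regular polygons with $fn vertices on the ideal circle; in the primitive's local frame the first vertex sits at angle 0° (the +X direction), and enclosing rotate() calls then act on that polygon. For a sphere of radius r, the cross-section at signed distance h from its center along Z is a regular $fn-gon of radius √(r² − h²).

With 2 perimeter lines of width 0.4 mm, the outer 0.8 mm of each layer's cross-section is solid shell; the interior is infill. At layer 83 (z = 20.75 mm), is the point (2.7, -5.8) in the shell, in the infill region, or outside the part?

infill

At z = 20.75 mm: the r=12 sphere slices to a regular 16-gon of circumradius 8.212 (√(r²−h²) with h=8.75 from center); the cube at (8, -2) is absent (z outside [2, 16.5]); the cone at (8.5, 5) does not reach this height (z outside [21, 34]); Merging all regions: only the r=12 sphere is present, so the union is just that shape — 1 connected region; the cube at (1, -1) is absent (z outside [4.5, 14]); After the difference (first − rest): none of the subtracted shapes is present at this height, so the result so far is unchanged — 1 connected region. Overall, the cross-section is a single solid region. The nearest boundary edge runs (3.14, -7.59)→(5.81, -5.81); distance from the point to it = 1.73 mm. The point is inside the cross-section and 1.73 mm from the nearest boundary — more than the 0.8 mm shell width (2 × 0.4), so it's in the infill interior.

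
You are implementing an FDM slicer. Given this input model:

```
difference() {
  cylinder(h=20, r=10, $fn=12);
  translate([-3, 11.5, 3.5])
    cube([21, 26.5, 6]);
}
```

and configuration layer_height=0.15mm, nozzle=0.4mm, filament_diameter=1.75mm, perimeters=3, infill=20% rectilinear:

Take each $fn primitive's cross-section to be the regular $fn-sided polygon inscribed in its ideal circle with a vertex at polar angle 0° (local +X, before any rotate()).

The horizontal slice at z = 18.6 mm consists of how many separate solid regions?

At z = 18.6 mm: the r=10 cylinder contributes a regular 12-gon of circumradius 10; the cube at (-3, 11.5) does not reach this height (z outside [3.5, 9.5]); After the difference (first − rest): none of the subtracted shapes is present at this height, so the r=10 cylinder is unchanged — 1 connected region. The result has 1 disconnected region.

1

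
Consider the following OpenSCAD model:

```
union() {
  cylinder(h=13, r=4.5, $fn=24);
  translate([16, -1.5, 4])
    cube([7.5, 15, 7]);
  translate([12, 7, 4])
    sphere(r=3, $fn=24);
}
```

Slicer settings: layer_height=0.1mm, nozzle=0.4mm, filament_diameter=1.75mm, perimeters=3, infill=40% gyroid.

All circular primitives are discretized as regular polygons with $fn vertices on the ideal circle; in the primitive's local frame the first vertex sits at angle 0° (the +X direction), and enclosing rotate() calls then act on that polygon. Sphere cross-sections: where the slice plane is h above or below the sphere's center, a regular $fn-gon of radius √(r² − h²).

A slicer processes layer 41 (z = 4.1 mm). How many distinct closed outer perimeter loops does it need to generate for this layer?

3

At z = 4.1 mm: the r=4.5 cylinder gives a regular 24-gon of circumradius 4.5 (constant along its height); the 7.5×15 cube at (16, -1.5) contributes its full rectangle; the sphere at (12, 7): section is a regular 24-gon, circumradius = √(r²−h²) = √(3²−0.1²) = 2.998; Combining (union): the 3 present regions are separate (no shared area or edge), so areas and boundary lengths simply add and each stays a separate island — 3 connected regions. The result has 3 disconnected regions.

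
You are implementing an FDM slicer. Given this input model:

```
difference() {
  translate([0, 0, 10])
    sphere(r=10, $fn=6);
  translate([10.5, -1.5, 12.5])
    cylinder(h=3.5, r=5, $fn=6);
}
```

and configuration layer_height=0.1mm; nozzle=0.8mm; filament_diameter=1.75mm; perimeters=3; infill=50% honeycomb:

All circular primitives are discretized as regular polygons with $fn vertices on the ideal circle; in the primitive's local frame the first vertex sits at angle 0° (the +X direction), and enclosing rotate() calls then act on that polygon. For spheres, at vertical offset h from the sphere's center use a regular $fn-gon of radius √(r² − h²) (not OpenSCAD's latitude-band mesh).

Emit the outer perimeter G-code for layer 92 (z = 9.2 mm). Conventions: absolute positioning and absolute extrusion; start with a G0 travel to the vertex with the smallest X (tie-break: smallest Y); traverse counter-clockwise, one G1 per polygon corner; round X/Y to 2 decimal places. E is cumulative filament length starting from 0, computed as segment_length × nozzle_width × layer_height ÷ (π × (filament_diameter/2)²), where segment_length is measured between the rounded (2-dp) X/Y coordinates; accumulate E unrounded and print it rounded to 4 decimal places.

G0 X-9.97 Y0.00 Z9.20
G1 X-4.98 Y-8.63 E0.3316
G1 X4.98 Y-8.63 E0.6628
G1 X9.97 Y0.00 E0.9944
G1 X4.98 Y8.63 E1.3260
G1 X-4.98 Y8.63 E1.6572
G1 X-9.97 Y0.00 E1.9888

At z = 9.2 mm: the r=10 sphere slices to a regular 6-gon of circumradius 9.968 (√(r²−h²) with h=0.8 from center); the cylinder at (10.5, -1.5) is absent (z outside [12.5, 16]); After the difference (first − rest): none of the subtracted shapes is present at this height, so the r=10 sphere is unchanged — 1 connected region. The outline is a single polygon with 6 vertices. Extrusion per mm of travel: 0.8 × 0.1 / (π × 0.875²) = 0.033260. Accumulating E over each segment gives final E = 1.9888.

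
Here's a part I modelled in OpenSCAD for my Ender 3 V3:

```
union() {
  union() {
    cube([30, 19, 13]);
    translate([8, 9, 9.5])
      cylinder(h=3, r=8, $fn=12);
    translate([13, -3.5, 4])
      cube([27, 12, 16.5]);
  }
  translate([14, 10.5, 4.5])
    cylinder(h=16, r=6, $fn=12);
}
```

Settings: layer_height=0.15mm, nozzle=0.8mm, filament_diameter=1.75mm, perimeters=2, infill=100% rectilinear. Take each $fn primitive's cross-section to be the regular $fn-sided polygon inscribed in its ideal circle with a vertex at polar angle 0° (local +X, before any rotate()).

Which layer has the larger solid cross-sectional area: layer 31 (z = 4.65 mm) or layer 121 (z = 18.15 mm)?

layer 31 (z = 4.65 mm)

Layer 31 (z = 4.65): the cube is present — its section is the full 30×19 rectangle (area 570.00 mm²); the cylinder at (8, 9) is not intersected at this z (z outside [9.5, 12.5]); the cube at (13, -3.5) is present — its section is the full 27×12 rectangle (area 324.00 mm²); Combining (union): the regions partially overlap — summed areas 894.00 mm² minus the doubly-counted overlap 144.50 mm² gives 749.50 mm² — area = 749.50 mm²; the cylinder at (14, 10.5): section is a regular 12-gon, circumradius r=6 (area = (12/2)·6.000²·sin(360°/12) = 108.00 mm²); Combining (union): the r=6 cylinder at (14, 10.5) lies entirely inside the result so far, so the union is just the result so far — area = 749.50 mm². So its area = 749.50 mm². Layer 121 (z = 18.15): the cube does not reach this height (z outside [0, 13]); the cylinder at (8, 9) is not intersected at this z (z outside [9.5, 12.5]); the cube at (13, -3.5) is present — its section is the full 27×12 rectangle (area 324.00 mm²); Taking the union: only the 27×12 cube at (13, -3.5) is present, so the union is just that shape — area = 324.00 mm²; the r=6 cylinder at (14, 10.5) gives a regular 12-gon of circumradius 6 (constant along its height) (area = (12/2)·6.000²·sin(360°/12) = 108.00 mm²); Taking the union: the regions partially overlap — summed areas 432.00 mm² minus the doubly-counted overlap 19.40 mm² gives 412.60 mm² — area = 412.60 mm². So its area = 412.60 mm². Layer 31 is larger (749.50 vs 412.60 mm²).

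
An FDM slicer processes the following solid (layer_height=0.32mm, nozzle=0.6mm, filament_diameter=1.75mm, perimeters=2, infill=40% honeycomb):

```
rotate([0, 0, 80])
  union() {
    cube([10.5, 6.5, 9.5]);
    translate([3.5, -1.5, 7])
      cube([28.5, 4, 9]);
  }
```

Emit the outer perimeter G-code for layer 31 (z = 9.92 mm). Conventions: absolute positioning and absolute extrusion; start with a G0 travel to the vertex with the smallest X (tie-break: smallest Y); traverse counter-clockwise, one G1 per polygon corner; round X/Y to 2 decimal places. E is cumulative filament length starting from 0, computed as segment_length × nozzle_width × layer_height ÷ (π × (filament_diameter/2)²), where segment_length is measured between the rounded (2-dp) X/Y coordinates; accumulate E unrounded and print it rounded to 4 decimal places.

At z = 9.92 mm: the cube is absent (z outside [0, 9.5]); the 28.5×4 cube at (3.5, -1.5) contributes its full rectangle; Taking the union: only the 28.5×4 cube at (3.5, -1.5) is present, so the union is just that shape — 1 connected region; (whole slice rotated 80° about Z — lengths, areas and connectivity unchanged). The outline is a single polygon with 4 vertices. Extrusion per mm of travel: 0.6 × 0.32 / (π × 0.875²) = 0.079824. Accumulating E over each segment gives final E = 5.1875.

G0 X-1.85 Y3.88 Z9.92
G1 X2.08 Y3.19 E0.3185
G1 X7.03 Y31.25 E2.5930
G1 X3.09 Y31.95 E2.9124
G1 X-1.85 Y3.88 E5.1875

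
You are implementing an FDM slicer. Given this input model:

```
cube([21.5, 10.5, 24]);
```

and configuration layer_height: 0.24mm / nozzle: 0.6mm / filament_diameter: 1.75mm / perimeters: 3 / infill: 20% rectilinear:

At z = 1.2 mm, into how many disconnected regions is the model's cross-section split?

1

At z = 1.2 mm: the 21.5×10.5 cube contributes its full rectangle. The result has 1 disconnected region.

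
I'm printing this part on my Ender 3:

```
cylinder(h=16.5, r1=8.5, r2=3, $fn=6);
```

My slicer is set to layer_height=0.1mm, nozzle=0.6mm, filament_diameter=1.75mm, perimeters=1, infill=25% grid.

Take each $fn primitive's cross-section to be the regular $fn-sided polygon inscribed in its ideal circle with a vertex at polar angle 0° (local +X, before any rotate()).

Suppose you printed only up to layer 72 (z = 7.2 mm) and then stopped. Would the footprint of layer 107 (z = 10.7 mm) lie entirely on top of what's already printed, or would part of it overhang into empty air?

entirely on top

Compare the two slices. At z = 7.2: the cone (r1=8.5→r2=3) has section circumradius 6.100 here — a regular 6-gon (area = (6/2)·6.100²·sin(360°/6) = 96.67 mm²). At z = 10.7: the cone: at t=0.648 of its height the radius interpolates to r₁+(r₂−r₁)t = 4.933, giving a regular 6-gon of that circumradius (area = (6/2)·4.933²·sin(360°/6) = 63.23 mm²). Checking containment: the cross-section at z = 10.7 is a subset of the cross-section at z = 7.2.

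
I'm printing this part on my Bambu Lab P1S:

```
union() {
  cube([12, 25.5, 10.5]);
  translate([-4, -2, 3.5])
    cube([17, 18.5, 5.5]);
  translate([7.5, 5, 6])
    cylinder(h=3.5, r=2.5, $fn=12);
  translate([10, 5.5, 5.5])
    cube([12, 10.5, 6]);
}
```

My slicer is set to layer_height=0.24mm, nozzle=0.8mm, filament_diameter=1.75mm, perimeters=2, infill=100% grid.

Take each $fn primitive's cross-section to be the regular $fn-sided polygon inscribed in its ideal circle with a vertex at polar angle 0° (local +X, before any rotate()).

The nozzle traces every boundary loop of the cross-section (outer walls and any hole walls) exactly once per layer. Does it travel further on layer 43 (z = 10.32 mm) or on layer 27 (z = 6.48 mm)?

Layer 43 (z = 10.32): the 12×25.5 cube contributes its full rectangle (perimeter 75.00 mm); the cube at (-4, -2) is absent (z outside [3.5, 9]); the cylinder at (7.5, 5) does not reach this height (z outside [6, 9.5]); the cube at (10, 5.5) is present — its section is the full 12×10.5 rectangle (perimeter 45.00 mm); Merging all regions: the regions partially overlap (shared area 21.00 mm²), so the edge portions inside another operand are dropped and the merged outline is re-measured after clipping — boundary = 95.00 mm. So its perimeter = 95.00 mm. Layer 27 (z = 6.48): the cube (footprint 12×25.5) is included at this height (perimeter 75.00 mm); the cube at (-4, -2) (footprint 17×18.5) is included at this height (perimeter 71.00 mm); the cylinder at (7.5, 5): section is a regular 12-gon, circumradius r=2.5 (perimeter = 2·12·2.500·sin(180°/12) = 15.53 mm); the cube at (10, 5.5) is present — its section is the full 12×10.5 rectangle (perimeter 45.00 mm); Combining (union): the regions partially overlap (shared area 248.25 mm²), so the edge portions inside another operand are dropped and the merged outline is re-measured after clipping — boundary = 107.00 mm. So its perimeter = 107.00 mm. Layer 27 is larger (107.00 vs 95.00 mm).

layer 27 (z = 6.48 mm)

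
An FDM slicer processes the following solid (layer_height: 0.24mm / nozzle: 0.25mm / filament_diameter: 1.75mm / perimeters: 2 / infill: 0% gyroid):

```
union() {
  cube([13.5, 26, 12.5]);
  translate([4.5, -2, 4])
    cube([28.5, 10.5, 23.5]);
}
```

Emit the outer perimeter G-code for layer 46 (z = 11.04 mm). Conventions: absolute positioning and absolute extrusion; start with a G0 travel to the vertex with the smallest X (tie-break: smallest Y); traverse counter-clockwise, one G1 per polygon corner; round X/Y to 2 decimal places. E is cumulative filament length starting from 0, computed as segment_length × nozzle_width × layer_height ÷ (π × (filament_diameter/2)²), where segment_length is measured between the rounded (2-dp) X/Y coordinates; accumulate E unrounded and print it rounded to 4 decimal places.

At z = 11.04 mm: the cube is present — its section is the full 13.5×26 rectangle; the cube at (4.5, -2) (footprint 28.5×10.5) is included at this height; Taking the union: the regions partially overlap (shared area 76.50 mm²), so overlapping operands fuse into one piece — 1 connected region. The outline is a single polygon with 8 vertices. Extrusion per mm of travel: 0.25 × 0.24 / (π × 0.875²) = 0.024945. Accumulating E over each segment gives final E = 3.0433.

G0 X0.00 Y0.00 Z11.04
G1 X4.50 Y0.00 E0.1123
G1 X4.50 Y-2.00 E0.1621
G1 X33.00 Y-2.00 E0.8731
G1 X33.00 Y8.50 E1.1350
G1 X13.50 Y8.50 E1.6214
G1 X13.50 Y26.00 E2.0580
G1 X0.00 Y26.00 E2.3947
G1 X0.00 Y0.00 E3.0433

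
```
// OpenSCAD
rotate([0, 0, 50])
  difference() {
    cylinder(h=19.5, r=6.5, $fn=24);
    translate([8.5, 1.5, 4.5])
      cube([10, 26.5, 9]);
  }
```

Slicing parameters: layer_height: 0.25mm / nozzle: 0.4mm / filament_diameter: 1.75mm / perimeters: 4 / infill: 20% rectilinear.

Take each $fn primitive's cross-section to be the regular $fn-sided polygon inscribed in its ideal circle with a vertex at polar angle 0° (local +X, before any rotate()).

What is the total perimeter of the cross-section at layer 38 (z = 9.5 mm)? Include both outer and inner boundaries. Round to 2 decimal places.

40.72 mm

At z = 9.5 mm: the cylinder: section is a regular 24-gon, circumradius r=6.5 (perimeter = 2·24·6.500·sin(180°/24) = 40.72 mm); the cube at (8.5, 1.5) is present — its section is the full 10×26.5 rectangle (perimeter 73.00 mm); After the difference (first − rest): starting from the r=6.5 cylinder, the 10×26.5 cube at (8.5, 1.5) misses the remaining region (no effect) — boundary = 40.72 mm; (rotated 50° about Z; rotation is an isometry so areas/perimeters/island counts are preserved). Overall, the cross-section is a single solid region. Total boundary length (outer) = 40.72 mm.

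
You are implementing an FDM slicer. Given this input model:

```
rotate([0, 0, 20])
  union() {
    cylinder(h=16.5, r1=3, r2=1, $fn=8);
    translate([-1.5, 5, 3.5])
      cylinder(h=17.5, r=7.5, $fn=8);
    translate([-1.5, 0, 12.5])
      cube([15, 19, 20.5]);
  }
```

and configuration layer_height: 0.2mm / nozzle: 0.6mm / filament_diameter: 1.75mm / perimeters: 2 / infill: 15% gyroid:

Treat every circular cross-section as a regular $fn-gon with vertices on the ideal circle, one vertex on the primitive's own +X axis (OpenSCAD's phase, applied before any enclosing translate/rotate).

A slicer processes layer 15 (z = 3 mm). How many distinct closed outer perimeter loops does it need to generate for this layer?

At z = 3 mm: the cone contributes a regular 8-gon of circumradius 2.636 (interpolated between r1=3 and r2=1 at t=0.182); the cylinder at (-1.5, 5) does not reach this height (z outside [3.5, 21]); the cube at (-1.5, 0) does not reach this height (z outside [12.5, 33]); Taking the union: only the cone is present, so the union is just that shape — 1 connected region; (rotated 20° about Z; rotation is an isometry so areas/perimeters/island counts are preserved). The result has 1 disconnected region.

1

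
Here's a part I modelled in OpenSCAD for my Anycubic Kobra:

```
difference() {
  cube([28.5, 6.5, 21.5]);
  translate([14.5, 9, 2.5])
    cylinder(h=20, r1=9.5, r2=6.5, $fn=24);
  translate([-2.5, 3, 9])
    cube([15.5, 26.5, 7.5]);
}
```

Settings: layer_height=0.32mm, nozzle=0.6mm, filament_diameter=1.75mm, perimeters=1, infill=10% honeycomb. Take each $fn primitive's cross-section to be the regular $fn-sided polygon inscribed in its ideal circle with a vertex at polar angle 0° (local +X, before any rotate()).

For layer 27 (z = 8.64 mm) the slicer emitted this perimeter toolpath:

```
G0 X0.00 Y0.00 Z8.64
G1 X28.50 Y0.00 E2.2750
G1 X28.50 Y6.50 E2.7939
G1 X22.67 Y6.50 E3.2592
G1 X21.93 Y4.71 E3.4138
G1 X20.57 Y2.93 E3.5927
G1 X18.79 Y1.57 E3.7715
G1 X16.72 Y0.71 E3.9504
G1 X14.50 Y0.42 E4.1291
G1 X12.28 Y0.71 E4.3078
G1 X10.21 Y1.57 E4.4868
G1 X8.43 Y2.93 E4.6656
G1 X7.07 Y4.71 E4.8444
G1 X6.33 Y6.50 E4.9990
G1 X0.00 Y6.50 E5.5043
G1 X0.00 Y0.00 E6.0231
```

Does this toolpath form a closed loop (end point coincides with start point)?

Start point (G0): (0.00, 0.00). End point (last G1): the path returns to the start — closed.

yes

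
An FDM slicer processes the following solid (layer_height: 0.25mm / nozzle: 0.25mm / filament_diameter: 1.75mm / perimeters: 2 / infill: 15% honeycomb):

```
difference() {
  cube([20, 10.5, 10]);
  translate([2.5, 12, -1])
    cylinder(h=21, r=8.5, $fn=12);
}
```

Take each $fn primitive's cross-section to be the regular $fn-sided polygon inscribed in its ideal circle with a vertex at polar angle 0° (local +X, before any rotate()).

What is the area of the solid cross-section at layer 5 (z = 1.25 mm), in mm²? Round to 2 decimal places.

At z = 1.25 mm: the 20×10.5 cube contributes its full rectangle (area 210.00 mm²); the r=8.5 cylinder at (2.5, 12) contributes a regular 12-gon of circumradius 8.5 (area = (12/2)·8.500²·sin(360°/12) = 216.75 mm²); Taking the first minus the rest: starting from the 20×10.5 cube (210.00 mm²), the r=8.5 cylinder at (2.5, 12) partially overlaps it — only the 58.40 mm² overlap (of its 216.75 mm²) is removed, clipping the outline — area = 151.60 mm². Overall, the cross-section is a single solid region. Net area = 151.60 mm².

151.60 mm²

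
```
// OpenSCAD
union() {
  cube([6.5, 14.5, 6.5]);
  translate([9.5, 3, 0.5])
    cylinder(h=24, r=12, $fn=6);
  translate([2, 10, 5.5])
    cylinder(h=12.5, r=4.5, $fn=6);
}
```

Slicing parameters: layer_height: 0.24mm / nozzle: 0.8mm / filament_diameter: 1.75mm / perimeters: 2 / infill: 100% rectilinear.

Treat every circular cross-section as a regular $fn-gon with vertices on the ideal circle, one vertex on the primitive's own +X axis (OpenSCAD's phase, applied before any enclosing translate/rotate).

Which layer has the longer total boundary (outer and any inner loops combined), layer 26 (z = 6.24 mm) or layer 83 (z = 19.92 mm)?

Layer 26 (z = 6.24): the 6.5×14.5 cube contributes its full rectangle (perimeter 42.00 mm); the cylinder at (9.5, 3): section is a regular 6-gon, circumradius r=12 (perimeter = 2·6·12.000·sin(180°/6) = 72.00 mm); the r=4.5 cylinder at (2, 10) contributes a regular 6-gon of circumradius 4.5 (perimeter = 2·6·4.500·sin(180°/6) = 27.00 mm); Merging all regions: the regions partially overlap (shared area 118.68 mm²), so the edge portions inside another operand are dropped and the merged outline is re-measured after clipping — boundary = 78.04 mm. So its perimeter = 78.04 mm. Layer 83 (z = 19.92): the cube does not reach this height (z outside [0, 6.5]); the cylinder at (9.5, 3): section is a regular 6-gon, circumradius r=12 (perimeter = 2·6·12.000·sin(180°/6) = 72.00 mm); the cylinder at (2, 10) is absent (z outside [5.5, 18]); Combining (union): only the r=12 cylinder at (9.5, 3) is present, so the union is just that shape — boundary = 72.00 mm. So its perimeter = 72.00 mm. Layer 26 is larger (78.04 vs 72.00 mm).

layer 26 (z = 6.24 mm)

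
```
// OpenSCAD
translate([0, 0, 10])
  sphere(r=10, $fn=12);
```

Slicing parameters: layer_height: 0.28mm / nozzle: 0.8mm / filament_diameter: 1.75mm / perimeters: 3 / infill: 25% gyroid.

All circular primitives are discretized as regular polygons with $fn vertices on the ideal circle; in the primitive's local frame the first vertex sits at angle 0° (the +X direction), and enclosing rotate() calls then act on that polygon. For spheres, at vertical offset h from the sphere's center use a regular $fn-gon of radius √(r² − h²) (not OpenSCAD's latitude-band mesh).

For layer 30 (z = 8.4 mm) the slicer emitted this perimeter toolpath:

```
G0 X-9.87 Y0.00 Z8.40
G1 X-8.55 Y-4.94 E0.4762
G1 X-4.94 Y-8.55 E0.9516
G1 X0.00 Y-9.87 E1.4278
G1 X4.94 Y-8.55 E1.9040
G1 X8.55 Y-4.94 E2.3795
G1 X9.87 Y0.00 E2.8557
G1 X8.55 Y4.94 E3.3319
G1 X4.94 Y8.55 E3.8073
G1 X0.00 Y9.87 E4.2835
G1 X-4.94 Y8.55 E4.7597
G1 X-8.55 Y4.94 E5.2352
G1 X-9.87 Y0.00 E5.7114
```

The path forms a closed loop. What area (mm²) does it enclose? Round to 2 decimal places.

292.43 mm²

Apply the shoelace formula to the sequence of (X, Y) vertices; enclosed area = 292.43 mm².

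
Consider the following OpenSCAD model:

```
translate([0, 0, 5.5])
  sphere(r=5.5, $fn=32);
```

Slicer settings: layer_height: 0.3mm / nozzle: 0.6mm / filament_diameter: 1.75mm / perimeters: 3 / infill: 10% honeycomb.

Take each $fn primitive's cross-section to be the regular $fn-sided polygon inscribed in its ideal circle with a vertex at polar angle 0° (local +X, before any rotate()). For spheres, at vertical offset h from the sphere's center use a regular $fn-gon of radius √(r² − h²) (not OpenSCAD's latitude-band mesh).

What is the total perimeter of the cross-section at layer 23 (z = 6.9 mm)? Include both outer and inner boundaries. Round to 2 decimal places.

At z = 6.9 mm: the sphere: section is a regular 32-gon, circumradius = √(r²−h²) = √(5.5²−1.4²) = 5.319 (perimeter = 2·32·5.319·sin(180°/32) = 33.37 mm). Overall, the cross-section is a single solid region. Total boundary length (outer) = 33.37 mm.

33.37 mm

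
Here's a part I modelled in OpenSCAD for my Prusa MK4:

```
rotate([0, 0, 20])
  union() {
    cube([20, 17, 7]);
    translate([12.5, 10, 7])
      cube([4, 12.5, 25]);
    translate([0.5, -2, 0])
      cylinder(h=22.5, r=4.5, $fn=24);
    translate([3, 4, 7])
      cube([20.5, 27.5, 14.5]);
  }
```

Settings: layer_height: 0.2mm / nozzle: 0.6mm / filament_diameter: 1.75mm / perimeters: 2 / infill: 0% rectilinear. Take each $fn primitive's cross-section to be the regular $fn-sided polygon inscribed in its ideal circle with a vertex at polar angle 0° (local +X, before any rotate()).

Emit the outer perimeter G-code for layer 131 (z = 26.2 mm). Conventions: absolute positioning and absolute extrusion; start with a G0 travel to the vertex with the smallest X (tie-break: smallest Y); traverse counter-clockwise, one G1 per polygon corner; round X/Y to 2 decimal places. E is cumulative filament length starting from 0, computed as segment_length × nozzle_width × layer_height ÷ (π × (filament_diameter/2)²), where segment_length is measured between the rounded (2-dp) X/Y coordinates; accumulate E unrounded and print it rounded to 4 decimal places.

At z = 26.2 mm: the cube does not reach this height (z outside [0, 7]); the cube at (12.5, 10) (footprint 4×12.5) is included at this height; the cylinder at (0.5, -2) does not reach this height (z outside [0, 22.5]); the cube at (3, 4) does not reach this height (z outside [7, 21.5]); Combining (union): only the 4×12.5 cube at (12.5, 10) is present, so the union is just that shape — 1 connected region; (rotated 20° about Z; rotation is an isometry so areas/perimeters/island counts are preserved). The outline is a single polygon with 4 vertices. Extrusion per mm of travel: 0.6 × 0.2 / (π × 0.875²) = 0.049890. Accumulating E over each segment gives final E = 1.6464.

G0 X4.05 Y25.42 Z26.20
G1 X8.33 Y13.67 E0.6239
G1 X12.08 Y15.04 E0.8231
G1 X7.81 Y26.79 E1.4468
G1 X4.05 Y25.42 E1.6464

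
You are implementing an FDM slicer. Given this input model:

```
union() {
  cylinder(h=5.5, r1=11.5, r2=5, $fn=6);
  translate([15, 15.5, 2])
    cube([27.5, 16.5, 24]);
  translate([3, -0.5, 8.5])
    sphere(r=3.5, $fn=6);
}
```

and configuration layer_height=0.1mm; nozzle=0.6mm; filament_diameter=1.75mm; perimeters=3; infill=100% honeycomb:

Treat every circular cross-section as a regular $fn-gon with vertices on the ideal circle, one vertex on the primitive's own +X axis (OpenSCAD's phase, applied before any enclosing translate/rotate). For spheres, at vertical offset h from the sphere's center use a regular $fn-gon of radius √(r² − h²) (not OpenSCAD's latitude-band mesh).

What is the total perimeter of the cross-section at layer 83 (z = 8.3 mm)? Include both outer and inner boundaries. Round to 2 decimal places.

108.97 mm

At z = 8.3 mm: the cone does not reach this height (z outside [0, 5.5]); the cube at (15, 15.5) (footprint 27.5×16.5) is included at this height (perimeter 88.00 mm); the r=3.5 sphere at (3, -0.5) contributes a regular 6-gon of circumradius √(3.5²−0.2²) = 3.494 (perimeter = 2·6·3.494·sin(180°/6) = 20.97 mm); Combining (union): the 2 present regions are separate (no shared area or edge), so areas and boundary lengths simply add and each stays a separate island — boundary = 108.97 mm. Overall, the cross-section has 2 separate islands. Total boundary length (outer) = 108.97 mm.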